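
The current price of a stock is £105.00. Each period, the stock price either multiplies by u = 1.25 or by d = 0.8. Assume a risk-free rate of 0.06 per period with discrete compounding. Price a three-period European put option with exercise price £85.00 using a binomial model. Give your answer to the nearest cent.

£2.23

Risk-neutral probability p = (1 + 0.06 − 0.8)/(1.25 − 0.8) = 0.2600/0.4500 = 0.5778
Terminal stock prices: S_uuu = 205.1, S_uud = 131.2, S_udd = 84, S_ddd = 53.76
Terminal payoffs (K − S): max(-120.1, 0) = 0, max(-46.25, 0) = 0, max(1, 0) = 1, max(31.24, 0) = 31.24
Node uu (S = 164.1): V_uu = 1/1.06·[0.5778·0.0000 + 0.4222·0.0000] = 0.0000
Node ud (S = 105): V_ud = 1/1.06·[0.5778·0.0000 + 0.4222·1.0000] = 0.3983
Node dd (S = 67.2): V_dd = 1/1.06·[0.5778·1.0000 + 0.4222·31.2400] = 12.9887
Node u (S = 131.2): V_u = 1/1.06·[0.5778·0.0000 + 0.4222·0.3983] = 0.1587
Node d (S = 84): V_d = 1/1.06·[0.5778·0.3983 + 0.4222·12.9887] = 5.3908
Node 0 (S = 105): V_0 = 1/1.06·[0.5778·0.1587 + 0.4222·5.3908] = 2.2338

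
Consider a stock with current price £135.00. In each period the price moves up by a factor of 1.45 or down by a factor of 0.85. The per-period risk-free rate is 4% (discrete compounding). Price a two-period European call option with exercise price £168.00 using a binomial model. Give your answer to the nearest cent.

Risk-neutral probability p = (1 + 0.04 − 0.85)/(1.45 − 0.85) = 0.1900/0.6000 = 0.3167
Terminal stock prices: S_uu = 283.8, S_ud = 166.4, S_dd = 97.54
Terminal payoffs (S − K): max(115.8, 0) = 115.8, max(-1.613, 0) = 0, max(-70.46, 0) = 0
Node u (S = 195.8): V_u = 1/1.04·[0.3167·115.8375 + 0.6833·0.0000] = 35.2710
Node d (S = 114.8): V_d = 1/1.04·[0.3167·0.0000 + 0.6833·0.0000] = 0.0000
Node 0 (S = 135): V_0 = 1/1.04·[0.3167·35.2710 + 0.6833·0.0000] = 10.7396

£10.74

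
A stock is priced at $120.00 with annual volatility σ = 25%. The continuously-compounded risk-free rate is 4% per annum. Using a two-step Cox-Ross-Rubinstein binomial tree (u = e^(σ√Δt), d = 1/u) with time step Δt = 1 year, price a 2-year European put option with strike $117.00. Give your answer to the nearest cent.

CRR parameters: u = e^(σ√Δt) = e^(0.25·√1) = 1.2840, d = 1/u = 0.7788
Per-period rate: rΔt = 0.04·1 = 0.04, so R = e^0.04 = 1.0408
Risk-neutral probability p = (e^0.04 − 0.7788)/(1.2840 − 0.7788) = 0.2620/0.5052 = 0.5186
Terminal stock prices: S_uu = 197.8, S_ud = 120, S_dd = 72.78
Terminal payoffs (K − S): max(-80.85, 0) = 0, max(-3, 0) = 0, max(44.22, 0) = 44.22
Node u (S = 154.1): V_u = e^(−0.04)·[0.5186·0.0000 + 0.4814·0.0000] = 0.0000
Node d (S = 93.46): V_d = e^(−0.04)·[0.5186·0.0000 + 0.4814·44.2163] = 20.4511
Node 0 (S = 120): V_0 = e^(−0.04)·[0.5186·0.0000 + 0.4814·20.4511] = 9.4591

$9.46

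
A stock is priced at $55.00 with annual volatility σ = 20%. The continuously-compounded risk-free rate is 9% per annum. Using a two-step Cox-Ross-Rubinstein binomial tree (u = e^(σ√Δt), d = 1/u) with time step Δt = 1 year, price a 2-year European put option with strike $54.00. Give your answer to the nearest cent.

CRR parameters: u = e^(σ√Δt) = e^(0.2·√1) = 1.2214, d = 1/u = 0.8187
Per-period rate: rΔt = 0.09·1 = 0.09, so R = e^0.09 = 1.0942
Risk-neutral probability p = (e^0.09 − 0.8187)/(1.2214 − 0.8187) = 0.2754/0.4027 = 0.6840
Terminal stock prices: S_uu = 82.05, S_ud = 55, S_dd = 36.87
Terminal payoffs (K − S): max(-28.05, 0) = 0, max(-1, 0) = 0, max(17.13, 0) = 17.13
Node u (S = 67.18): V_u = e^(−0.09)·[0.6840·0.0000 + 0.3160·0.0000] = 0.0000
Node d (S = 45.03): V_d = e^(−0.09)·[0.6840·0.0000 + 0.3160·17.1324] = 4.9473
Node 0 (S = 55): V_0 = e^(−0.09)·[0.6840·0.0000 + 0.3160·4.9473] = 1.4286

$1.43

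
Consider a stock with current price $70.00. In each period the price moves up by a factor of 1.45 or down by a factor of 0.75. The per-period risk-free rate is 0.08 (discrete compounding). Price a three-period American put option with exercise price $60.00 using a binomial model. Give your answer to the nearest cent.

$5.55

Risk-neutral probability p = (1 + 0.08 − 0.75)/(1.45 − 0.75) = 0.3300/0.7000 = 0.4714
Terminal stock prices: S_uuu = 213.4, S_uud = 110.4, S_udd = 57.09, S_ddd = 29.53
Terminal payoffs (K − S): max(-153.4, 0) = 0, max(-50.38, 0) = 0, max(2.906, 0) = 2.906, max(30.47, 0) = 30.47
Node uu (S = 147.2): continuation = 1/1.08·[0.4714·0.0000 + 0.5286·0.0000] = 0.0000; exercise value = 0.0000 ≤ continuation, so V_uu = 0.0000
Node ud (S = 76.12): continuation = 1/1.08·[0.4714·0.0000 + 0.5286·2.9062] = 1.4224; exercise value = 0.0000 ≤ continuation, so V_ud = 1.4224
Node dd (S = 39.38): continuation = 1/1.08·[0.4714·2.9062 + 0.5286·30.4688] = 16.1806; exercise value = 20.6250 > continuation, so V_dd = 20.6250 (exercise)
Node u (S = 101.5): continuation = 1/1.08·[0.4714·0.0000 + 0.5286·1.4224] = 0.6961; exercise value = 0.0000 ≤ continuation, so V_u = 0.6961
Node d (S = 52.5): continuation = 1/1.08·[0.4714·1.4224 + 0.5286·20.6250] = 10.7151; exercise value = 7.5000 ≤ continuation, so V_d = 10.7151
Node 0 (S = 70): continuation = 1/1.08·[0.4714·0.6961 + 0.5286·10.7151] = 5.5480; exercise value = 0.0000 ≤ continuation, so V_0 = 5.5480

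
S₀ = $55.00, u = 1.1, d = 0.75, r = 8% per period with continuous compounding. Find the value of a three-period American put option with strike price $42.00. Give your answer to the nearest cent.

Risk-neutral probability p = (e^0.08 − 0.75)/(1.1 − 0.75) = 0.3333/0.3500 = 0.9522
Terminal stock prices: S_uuu = 73.21, S_uud = 49.91, S_udd = 34.03, S_ddd = 23.2
Terminal payoffs (K − S): max(-31.21, 0) = 0, max(-7.913, 0) = 0, max(7.969, 0) = 7.969, max(18.8, 0) = 18.8
Node uu (S = 66.55): continuation = e^(−0.08)·[0.9522·0.0000 + 0.0478·0.0000] = 0.0000; exercise value = 0.0000 ≤ continuation, so V_uu = 0.0000
Node ud (S = 45.38): continuation = e^(−0.08)·[0.9522·0.0000 + 0.0478·7.9687] = 0.3513; exercise value = 0.0000 ≤ continuation, so V_ud = 0.3513
Node dd (S = 30.94): continuation = e^(−0.08)·[0.9522·7.9687 + 0.0478·18.7969] = 7.8334; exercise value = 11.0625 > continuation, so V_dd = 11.0625 (exercise)
Node u (S = 60.5): continuation = e^(−0.08)·[0.9522·0.0000 + 0.0478·0.3513] = 0.0155; exercise value = 0.0000 ≤ continuation, so V_u = 0.0155
Node d (S = 41.25): continuation = e^(−0.08)·[0.9522·0.3513 + 0.0478·11.0625] = 0.7964; exercise value = 0.7500 ≤ continuation, so V_d = 0.7964
Node 0 (S = 55): continuation = e^(−0.08)·[0.9522·0.0155 + 0.0478·0.7964] = 0.0487; exercise value = 0.0000 ≤ continuation, so V_0 = 0.0487

$0.05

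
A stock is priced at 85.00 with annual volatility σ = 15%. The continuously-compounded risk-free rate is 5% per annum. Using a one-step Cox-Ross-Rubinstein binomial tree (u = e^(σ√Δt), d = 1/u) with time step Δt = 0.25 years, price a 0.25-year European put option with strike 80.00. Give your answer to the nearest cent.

CRR parameters: u = e^(σ√Δt) = e^(0.15·√0.25) = 1.0779, d = 1/u = 0.9277
Per-period rate: rΔt = 0.05·0.25 = 0.0125, so R = e^0.0125 = 1.0126
Risk-neutral probability p = (e^0.0125 − 0.9277)/(1.0779 − 0.9277) = 0.0848/0.1501 = 0.5650
Terminal stock prices: S_u = 91.62, S_d = 78.86
Terminal payoffs (K − S): max(-11.62, 0) = 0, max(1.142, 0) = 1.142
Node 0 (S = 85): V_0 = e^(−0.0125)·[0.5650·0.0000 + 0.4350·1.1418] = 0.4905

0.49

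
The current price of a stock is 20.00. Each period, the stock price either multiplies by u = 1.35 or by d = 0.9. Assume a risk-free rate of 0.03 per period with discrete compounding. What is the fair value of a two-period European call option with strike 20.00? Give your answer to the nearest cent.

Risk-neutral probability p = (1 + 0.03 − 0.9)/(1.35 − 0.9) = 0.1300/0.4500 = 0.2889
Terminal stock prices: S_uu = 36.45, S_ud = 24.3, S_dd = 16.2
Terminal payoffs (S − K): max(16.45, 0) = 16.45, max(4.3, 0) = 4.3, max(-3.8, 0) = 0
Node u (S = 27): V_u = 1/1.03·[0.2889·16.4500 + 0.7111·4.3000] = 7.5825
Node d (S = 18): V_d = 1/1.03·[0.2889·4.3000 + 0.7111·0.0000] = 1.2060
Node 0 (S = 20): V_0 = 1/1.03·[0.2889·7.5825 + 0.7111·1.2060] = 2.9594

2.96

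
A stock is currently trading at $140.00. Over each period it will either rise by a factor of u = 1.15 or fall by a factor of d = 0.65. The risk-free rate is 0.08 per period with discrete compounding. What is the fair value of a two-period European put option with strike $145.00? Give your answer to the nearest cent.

$9.77

Risk-neutral probability p = (1 + 0.08 − 0.65)/(1.15 − 0.65) = 0.4300/0.5000 = 0.8600
Terminal stock prices: S_uu = 185.1, S_ud = 104.7, S_dd = 59.15
Terminal payoffs (K − S): max(-40.15, 0) = 0, max(40.35, 0) = 40.35, max(85.85, 0) = 85.85
Node u (S = 161): V_u = 1/1.08·[0.8600·0.0000 + 0.1400·40.3500] = 5.2306
Node d (S = 91): V_d = 1/1.08·[0.8600·40.3500 + 0.1400·85.8500] = 43.2593
Node 0 (S = 140): V_0 = 1/1.08·[0.8600·5.2306 + 0.1400·43.2593] = 9.7728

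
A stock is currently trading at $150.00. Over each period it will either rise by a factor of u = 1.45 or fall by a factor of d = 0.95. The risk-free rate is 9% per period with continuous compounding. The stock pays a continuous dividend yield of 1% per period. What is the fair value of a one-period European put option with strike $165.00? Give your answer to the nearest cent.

Per-period risk-free factor R = e^0.09 = 1.0942; dividend-adjusted growth = e^(0.09−0.01) = 1.0833.
Risk-neutral probability p = (1.0833 − 0.95)/(1.45 − 0.95) = 0.1333/0.5000 = 0.2666
Terminal stock prices: S_u = 217.5, S_d = 142.5
Terminal payoffs (K − S): max(-52.5, 0) = 0, max(22.5, 0) = 22.5
Node 0 (S = 150): V_0 = e^(−0.09)·[0.2666·0.0000 + 0.7334·22.5000] = 15.0818

$15.08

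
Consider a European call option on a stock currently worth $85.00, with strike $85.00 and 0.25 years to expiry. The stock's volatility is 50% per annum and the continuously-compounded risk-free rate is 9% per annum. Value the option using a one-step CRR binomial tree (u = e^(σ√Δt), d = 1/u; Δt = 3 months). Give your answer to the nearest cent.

$11.40

CRR parameters: u = e^(σ√Δt) = e^(0.5·√0.25) = 1.2840, d = 1/u = 0.7788
Per-period rate: rΔt = 0.09·0.25 = 0.0225, so R = e^0.0225 = 1.0228
Risk-neutral probability p = (e^0.0225 − 0.7788)/(1.2840 − 0.7788) = 0.2440/0.5052 = 0.4829
Terminal stock prices: S_u = 109.1, S_d = 66.2
Terminal payoffs (S − K): max(24.14, 0) = 24.14, max(-18.8, 0) = 0
Node 0 (S = 85): V_0 = e^(−0.0225)·[0.4829·24.1422 + 0.5171·0.0000] = 11.3980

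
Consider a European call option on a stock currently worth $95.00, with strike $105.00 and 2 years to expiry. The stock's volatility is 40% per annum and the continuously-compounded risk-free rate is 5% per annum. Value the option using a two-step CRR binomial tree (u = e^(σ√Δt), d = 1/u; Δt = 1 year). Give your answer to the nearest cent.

$20.71

CRR parameters: u = e^(σ√Δt) = e^(0.4·√1) = 1.4918, d = 1/u = 0.6703
Per-period rate: rΔt = 0.05·1 = 0.05, so R = e^0.05 = 1.0513
Risk-neutral probability p = (e^0.05 − 0.6703)/(1.4918 − 0.6703) = 0.3810/0.8215 = 0.4637
Terminal stock prices: S_uu = 211.4, S_ud = 95, S_dd = 42.69
Terminal payoffs (S − K): max(106.4, 0) = 106.4, max(-10, 0) = 0, max(-62.31, 0) = 0
Node u (S = 141.7): V_u = e^(−0.05)·[0.4637·106.4264 + 0.5363·0.0000] = 46.9455
Node d (S = 63.68): V_d = e^(−0.05)·[0.4637·0.0000 + 0.5363·0.0000] = 0.0000
Node 0 (S = 95): V_0 = e^(−0.05)·[0.4637·46.9455 + 0.5363·0.0000] = 20.7080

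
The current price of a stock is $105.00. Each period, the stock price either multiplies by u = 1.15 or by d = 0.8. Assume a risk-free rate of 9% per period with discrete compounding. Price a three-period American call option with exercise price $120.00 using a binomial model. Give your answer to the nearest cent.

$17.43

Risk-neutral probability p = (1 + 0.09 − 0.8)/(1.15 − 0.8) = 0.2900/0.3500 = 0.8286
Terminal stock prices: S_uuu = 159.7, S_uud = 111.1, S_udd = 77.28, S_ddd = 53.76
Terminal payoffs (S − K): max(39.69, 0) = 39.69, max(-8.91, 0) = 0, max(-42.72, 0) = 0, max(-66.24, 0) = 0
Node uu (S = 138.9): continuation = 1/1.09·[0.8286·39.6919 + 0.1714·0.0000] = 30.1721; exercise value = 18.8625 ≤ continuation, so V_uu = 30.1721
Node ud (S = 96.6): continuation = 1/1.09·[0.8286·0.0000 + 0.1714·0.0000] = 0.0000; exercise value = 0.0000 ≤ continuation, so V_ud = 0.0000
Node dd (S = 67.2): continuation = 1/1.09·[0.8286·0.0000 + 0.1714·0.0000] = 0.0000; exercise value = 0.0000 ≤ continuation, so V_dd = 0.0000
Node u (S = 120.7): continuation = 1/1.09·[0.8286·30.1721 + 0.1714·0.0000] = 22.9355; exercise value = 0.7500 ≤ continuation, so V_u = 22.9355
Node d (S = 84): continuation = 1/1.09·[0.8286·0.0000 + 0.1714·0.0000] = 0.0000; exercise value = 0.0000 ≤ continuation, so V_d = 0.0000
Node 0 (S = 105): continuation = 1/1.09·[0.8286·22.9355 + 0.1714·0.0000] = 17.4346; exercise value = 0.0000 ≤ continuation, so V_0 = 17.4346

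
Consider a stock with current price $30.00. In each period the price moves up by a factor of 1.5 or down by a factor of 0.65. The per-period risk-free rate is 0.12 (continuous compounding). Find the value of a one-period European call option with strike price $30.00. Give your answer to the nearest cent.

$7.47

Risk-neutral probability p = (e^0.12 − 0.65)/(1.5 − 0.65) = 0.4775/0.8500 = 0.5618
Terminal stock prices: S_u = 45, S_d = 19.5
Terminal payoffs (S − K): max(15, 0) = 15, max(-10.5, 0) = 0
Node 0 (S = 30): V_0 = e^(−0.12)·[0.5618·15.0000 + 0.4382·0.0000] = 7.4736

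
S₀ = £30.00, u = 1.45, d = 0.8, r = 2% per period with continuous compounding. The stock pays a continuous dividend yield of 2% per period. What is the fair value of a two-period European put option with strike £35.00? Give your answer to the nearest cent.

Per-period risk-free factor R = e^0.02 = 1.0202; dividend-adjusted growth = e^(0.02−0.02) = 1.0000.
Risk-neutral probability p = (1.0000 − 0.8)/(1.45 − 0.8) = 0.2000/0.6500 = 0.3077
Terminal stock prices: S_uu = 63.08, S_ud = 34.8, S_dd = 19.2
Terminal payoffs (K − S): max(-28.08, 0) = 0, max(0.2, 0) = 0.2, max(15.8, 0) = 15.8
Node u (S = 43.5): V_u = e^(−0.02)·[0.3077·0.0000 + 0.6923·0.2000] = 0.1357
Node d (S = 24): V_d = e^(−0.02)·[0.3077·0.2000 + 0.6923·15.8000] = 10.7822
Node 0 (S = 30): V_0 = e^(−0.02)·[0.3077·0.1357 + 0.6923·10.7822] = 7.3577

£7.36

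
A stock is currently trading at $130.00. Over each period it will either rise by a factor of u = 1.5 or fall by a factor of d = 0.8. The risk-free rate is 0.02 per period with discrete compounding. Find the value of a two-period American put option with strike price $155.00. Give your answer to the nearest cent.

Risk-neutral probability p = (1 + 0.02 − 0.8)/(1.5 − 0.8) = 0.2200/0.7000 = 0.3143
Terminal stock prices: S_uu = 292.5, S_ud = 156, S_dd = 83.2
Terminal payoffs (K − S): max(-137.5, 0) = 0, max(-1, 0) = 0, max(71.8, 0) = 71.8
Node u (S = 195): continuation = 1/1.02·[0.3143·0.0000 + 0.6857·0.0000] = 0.0000; exercise value = 0.0000 ≤ continuation, so V_u = 0.0000
Node d (S = 104): continuation = 1/1.02·[0.3143·0.0000 + 0.6857·71.8000] = 48.2689; exercise value = 51.0000 > continuation, so V_d = 51.0000 (exercise)
Node 0 (S = 130): continuation = 1/1.02·[0.3143·0.0000 + 0.6857·51.0000] = 34.2857; exercise value = 25.0000 ≤ continuation, so V_0 = 34.2857

$34.29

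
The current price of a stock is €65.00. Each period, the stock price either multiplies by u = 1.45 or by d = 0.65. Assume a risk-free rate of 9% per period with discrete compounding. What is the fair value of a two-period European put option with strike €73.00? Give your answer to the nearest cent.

Risk-neutral probability p = (1 + 0.09 − 0.65)/(1.45 − 0.65) = 0.4400/0.8000 = 0.5500
Terminal stock prices: S_uu = 136.7, S_ud = 61.26, S_dd = 27.46
Terminal payoffs (K − S): max(-63.66, 0) = 0, max(11.74, 0) = 11.74, max(45.54, 0) = 45.54
Node u (S = 94.25): V_u = 1/1.09·[0.5500·0.0000 + 0.4500·11.7375] = 4.8458
Node d (S = 42.25): V_d = 1/1.09·[0.5500·11.7375 + 0.4500·45.5375] = 24.7225
Node 0 (S = 65): V_0 = 1/1.09·[0.5500·4.8458 + 0.4500·24.7225] = 12.6516

€12.65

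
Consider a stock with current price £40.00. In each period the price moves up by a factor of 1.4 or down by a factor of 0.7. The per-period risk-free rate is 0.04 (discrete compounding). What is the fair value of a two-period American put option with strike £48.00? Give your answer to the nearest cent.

Risk-neutral probability p = (1 + 0.04 − 0.7)/(1.4 − 0.7) = 0.3400/0.7000 = 0.4857
Terminal stock prices: S_uu = 78.4, S_ud = 39.2, S_dd = 19.6
Terminal payoffs (K − S): max(-30.4, 0) = 0, max(8.8, 0) = 8.8, max(28.4, 0) = 28.4
Node u (S = 56): continuation = 1/1.04·[0.4857·0.0000 + 0.5143·8.8000] = 4.3516; exercise value = 0.0000 ≤ continuation, so V_u = 4.3516
Node d (S = 28): continuation = 1/1.04·[0.4857·8.8000 + 0.5143·28.4000] = 18.1538; exercise value = 20.0000 > continuation, so V_d = 20.0000 (exercise)
Node 0 (S = 40): continuation = 1/1.04·[0.4857·4.3516 + 0.5143·20.0000] = 11.9225; exercise value = 8.0000 ≤ continuation, so V_0 = 11.9225

£11.92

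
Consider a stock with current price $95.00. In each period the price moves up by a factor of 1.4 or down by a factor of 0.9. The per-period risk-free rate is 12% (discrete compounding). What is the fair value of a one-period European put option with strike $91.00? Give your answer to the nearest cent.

Risk-neutral probability p = (1 + 0.12 − 0.9)/(1.4 − 0.9) = 0.2200/0.5000 = 0.4400
Terminal stock prices: S_u = 133, S_d = 85.5
Terminal payoffs (K − S): max(-42, 0) = 0, max(5.5, 0) = 5.5
Node 0 (S = 95): V_0 = 1/1.12·[0.4400·0.0000 + 0.5600·5.5000] = 2.7500

$2.75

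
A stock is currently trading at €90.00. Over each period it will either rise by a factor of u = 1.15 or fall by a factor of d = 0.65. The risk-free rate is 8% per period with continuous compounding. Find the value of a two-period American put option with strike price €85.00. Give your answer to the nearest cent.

Risk-neutral probability p = (e^0.08 − 0.65)/(1.15 − 0.65) = 0.4333/0.5000 = 0.8666
Terminal stock prices: S_uu = 119, S_ud = 67.27, S_dd = 38.03
Terminal payoffs (K − S): max(-34.02, 0) = 0, max(17.73, 0) = 17.73, max(46.97, 0) = 46.97
Node u (S = 103.5): continuation = e^(−0.08)·[0.8666·0.0000 + 0.1334·17.7250] = 2.1831; exercise value = 0.0000 ≤ continuation, so V_u = 2.1831
Node d (S = 58.5): continuation = e^(−0.08)·[0.8666·17.7250 + 0.1334·46.9750] = 19.9649; exercise value = 26.5000 > continuation, so V_d = 26.5000 (exercise)
Node 0 (S = 90): continuation = e^(−0.08)·[0.8666·2.1831 + 0.1334·26.5000] = 5.0103; exercise value = 0.0000 ≤ continuation, so V_0 = 5.0103

€5.01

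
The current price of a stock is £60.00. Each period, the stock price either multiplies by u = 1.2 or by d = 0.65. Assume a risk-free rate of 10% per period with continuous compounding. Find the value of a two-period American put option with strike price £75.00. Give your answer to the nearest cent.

£15.00

Risk-neutral probability p = (e^0.1 − 0.65)/(1.2 − 0.65) = 0.4552/0.5500 = 0.8276
Terminal stock prices: S_uu = 86.4, S_ud = 46.8, S_dd = 25.35
Terminal payoffs (K − S): max(-11.4, 0) = 0, max(28.2, 0) = 28.2, max(49.65, 0) = 49.65
Node u (S = 72): continuation = e^(−0.1)·[0.8276·0.0000 + 0.1724·28.2000] = 4.3995; exercise value = 3.0000 ≤ continuation, so V_u = 4.3995
Node d (S = 39): continuation = e^(−0.1)·[0.8276·28.2000 + 0.1724·49.6500] = 28.8628; exercise value = 36.0000 > continuation, so V_d = 36.0000 (exercise)
Node 0 (S = 60): continuation = e^(−0.1)·[0.8276·4.3995 + 0.1724·36.0000] = 8.9108; exercise value = 15.0000 > continuation, so V_0 = 15.0000 (exercise)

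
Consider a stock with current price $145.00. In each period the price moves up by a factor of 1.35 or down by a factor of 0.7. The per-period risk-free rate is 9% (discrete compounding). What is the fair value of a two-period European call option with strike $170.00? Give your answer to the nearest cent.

$28.56

Risk-neutral probability p = (1 + 0.09 − 0.7)/(1.35 − 0.7) = 0.3900/0.6500 = 0.6000
Terminal stock prices: S_uu = 264.3, S_ud = 137, S_dd = 71.05
Terminal payoffs (S − K): max(94.26, 0) = 94.26, max(-32.98, 0) = 0, max(-98.95, 0) = 0
Node u (S = 195.8): V_u = 1/1.09·[0.6000·94.2625 + 0.4000·0.0000] = 51.8876
Node d (S = 101.5): V_d = 1/1.09·[0.6000·0.0000 + 0.4000·0.0000] = 0.0000
Node 0 (S = 145): V_0 = 1/1.09·[0.6000·51.8876 + 0.4000·0.0000] = 28.5620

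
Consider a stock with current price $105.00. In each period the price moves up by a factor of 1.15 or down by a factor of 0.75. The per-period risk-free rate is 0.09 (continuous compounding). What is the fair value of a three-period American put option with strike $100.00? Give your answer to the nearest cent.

Risk-neutral probability p = (e^0.09 − 0.75)/(1.15 − 0.75) = 0.3442/0.4000 = 0.8604
Terminal stock prices: S_uuu = 159.7, S_uud = 104.1, S_udd = 67.92, S_ddd = 44.3
Terminal payoffs (K − S): max(-59.69, 0) = 0, max(-4.147, 0) = 0, max(32.08, 0) = 32.08, max(55.7, 0) = 55.7
Node uu (S = 138.9): continuation = e^(−0.09)·[0.8604·0.0000 + 0.1396·0.0000] = 0.0000; exercise value = 0.0000 ≤ continuation, so V_uu = 0.0000
Node ud (S = 90.56): continuation = e^(−0.09)·[0.8604·0.0000 + 0.1396·32.0781] = 4.0916; exercise value = 9.4375 > continuation, so V_ud = 9.4375 (exercise)
Node dd (S = 59.06): continuation = e^(−0.09)·[0.8604·32.0781 + 0.1396·55.7031] = 32.3306; exercise value = 40.9375 > continuation, so V_dd = 40.9375 (exercise)
Node u (S = 120.7): continuation = e^(−0.09)·[0.8604·0.0000 + 0.1396·9.4375] = 1.2038; exercise value = 0.0000 ≤ continuation, so V_u = 1.2038
Node d (S = 78.75): continuation = e^(−0.09)·[0.8604·9.4375 + 0.1396·40.9375] = 12.6431; exercise value = 21.2500 > continuation, so V_d = 21.2500 (exercise)
Node 0 (S = 105): continuation = e^(−0.09)·[0.8604·1.2038 + 0.1396·21.2500] = 3.6571; exercise value = 0.0000 ≤ continuation, so V_0 = 3.6571

$3.66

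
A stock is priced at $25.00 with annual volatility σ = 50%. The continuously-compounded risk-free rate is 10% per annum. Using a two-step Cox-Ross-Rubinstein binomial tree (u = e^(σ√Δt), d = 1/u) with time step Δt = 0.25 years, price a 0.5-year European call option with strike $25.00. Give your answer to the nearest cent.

CRR parameters: u = e^(σ√Δt) = e^(0.5·√0.25) = 1.2840, d = 1/u = 0.7788
Per-period rate: rΔt = 0.1·0.25 = 0.025, so R = e^0.025 = 1.0253
Risk-neutral probability p = (e^0.025 − 0.7788)/(1.2840 − 0.7788) = 0.2465/0.5052 = 0.4879
Terminal stock prices: S_uu = 41.22, S_ud = 25, S_dd = 15.16
Terminal payoffs (S − K): max(16.22, 0) = 16.22, max(0, 0) = 0, max(-9.837, 0) = 0
Node u (S = 32.1): V_u = e^(−0.025)·[0.4879·16.2180 + 0.5121·0.0000] = 7.7179
Node d (S = 19.47): V_d = e^(−0.025)·[0.4879·0.0000 + 0.5121·0.0000] = 0.0000
Node 0 (S = 25): V_0 = e^(−0.025)·[0.4879·7.7179 + 0.5121·0.0000] = 3.6728

$3.67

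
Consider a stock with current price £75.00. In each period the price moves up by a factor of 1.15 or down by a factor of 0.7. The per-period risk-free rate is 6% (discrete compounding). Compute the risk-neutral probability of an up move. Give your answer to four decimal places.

Risk-neutral probability p = (1 + 0.06 − 0.7)/(1.15 − 0.7) = 0.3600/0.4500 = 0.8000

p = 0.8000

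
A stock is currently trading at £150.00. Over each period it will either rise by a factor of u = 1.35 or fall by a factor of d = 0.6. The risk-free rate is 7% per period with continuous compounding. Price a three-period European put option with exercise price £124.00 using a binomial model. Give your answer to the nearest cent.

Risk-neutral probability p = (e^0.07 − 0.6)/(1.35 − 0.6) = 0.4725/0.7500 = 0.6300
Terminal stock prices: S_uuu = 369.1, S_uud = 164, S_udd = 72.9, S_ddd = 32.4
Terminal payoffs (K − S): max(-245.1, 0) = 0, max(-40.03, 0) = 0, max(51.1, 0) = 51.1, max(91.6, 0) = 91.6
Node uu (S = 273.4): V_uu = e^(−0.07)·[0.6300·0.0000 + 0.3700·0.0000] = 0.0000
Node ud (S = 121.5): V_ud = e^(−0.07)·[0.6300·0.0000 + 0.3700·51.1000] = 17.6283
Node dd (S = 54): V_dd = e^(−0.07)·[0.6300·51.1000 + 0.3700·91.6000] = 61.6168
Node u (S = 202.5): V_u = e^(−0.07)·[0.6300·0.0000 + 0.3700·17.6283] = 6.0813
Node d (S = 90): V_d = e^(−0.07)·[0.6300·17.6283 + 0.3700·61.6168] = 31.6115
Node 0 (S = 150): V_0 = e^(−0.07)·[0.6300·6.0813 + 0.3700·31.6115] = 14.4775

£14.48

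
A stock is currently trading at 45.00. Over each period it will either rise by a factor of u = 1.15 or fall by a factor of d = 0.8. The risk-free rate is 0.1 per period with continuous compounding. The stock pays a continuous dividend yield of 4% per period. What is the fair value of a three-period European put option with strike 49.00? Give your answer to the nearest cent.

Per-period risk-free factor R = e^0.1 = 1.1052; dividend-adjusted growth = e^(0.1−0.04) = 1.0618.
Risk-neutral probability p = (1.0618 − 0.8)/(1.15 − 0.8) = 0.2618/0.3500 = 0.7481
Terminal stock prices: S_uuu = 68.44, S_uud = 47.61, S_udd = 33.12, S_ddd = 23.04
Terminal payoffs (K − S): max(-19.44, 0) = 0, max(1.39, 0) = 1.39, max(15.88, 0) = 15.88, max(25.96, 0) = 25.96
Node uu (S = 59.51): V_uu = e^(−0.1)·[0.7481·0.0000 + 0.2519·1.3900] = 0.3168
Node ud (S = 41.4): V_ud = e^(−0.1)·[0.7481·1.3900 + 0.2519·15.8800] = 4.5604
Node dd (S = 28.8): V_dd = e^(−0.1)·[0.7481·15.8800 + 0.2519·25.9600] = 16.6663
Node u (S = 51.75): V_u = e^(−0.1)·[0.7481·0.3168 + 0.2519·4.5604] = 1.2539
Node d (S = 36): V_d = e^(−0.1)·[0.7481·4.5604 + 0.2519·16.6663] = 6.8856
Node 0 (S = 45): V_0 = e^(−0.1)·[0.7481·1.2539 + 0.2519·6.8856] = 2.4182

2.42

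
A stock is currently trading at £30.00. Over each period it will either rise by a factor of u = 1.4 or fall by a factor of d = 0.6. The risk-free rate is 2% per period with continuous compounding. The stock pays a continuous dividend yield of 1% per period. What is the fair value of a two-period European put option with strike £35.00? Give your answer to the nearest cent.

£10.23

Per-period risk-free factor R = e^0.02 = 1.0202; dividend-adjusted growth = e^(0.02−0.01) = 1.0101.
Risk-neutral probability p = (1.0101 − 0.6)/(1.4 − 0.6) = 0.4101/0.8000 = 0.5126
Terminal stock prices: S_uu = 58.8, S_ud = 25.2, S_dd = 10.8
Terminal payoffs (K − S): max(-23.8, 0) = 0, max(9.8, 0) = 9.8, max(24.2, 0) = 24.2
Node u (S = 42): V_u = e^(−0.02)·[0.5126·0.0000 + 0.4874·9.8000] = 4.6823
Node d (S = 18): V_d = e^(−0.02)·[0.5126·9.8000 + 0.4874·24.2000] = 16.4861
Node 0 (S = 30): V_0 = e^(−0.02)·[0.5126·4.6823 + 0.4874·16.4861] = 10.2292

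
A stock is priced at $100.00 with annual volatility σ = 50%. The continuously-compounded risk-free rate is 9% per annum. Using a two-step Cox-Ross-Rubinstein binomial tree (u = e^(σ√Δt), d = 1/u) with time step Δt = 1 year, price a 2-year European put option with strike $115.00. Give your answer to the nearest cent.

CRR parameters: u = e^(σ√Δt) = e^(0.5·√1) = 1.6487, d = 1/u = 0.6065
Per-period rate: rΔt = 0.09·1 = 0.09, so R = e^0.09 = 1.0942
Risk-neutral probability p = (e^0.09 − 0.6065)/(1.6487 − 0.6065) = 0.4876/1.0422 = 0.4679
Terminal stock prices: S_uu = 271.8, S_ud = 100, S_dd = 36.79
Terminal payoffs (K − S): max(-156.8, 0) = 0, max(15, 0) = 15, max(78.21, 0) = 78.21
Node u (S = 164.9): V_u = e^(−0.09)·[0.4679·0.0000 + 0.5321·15.0000] = 7.2945
Node d (S = 60.65): V_d = e^(−0.09)·[0.4679·15.0000 + 0.5321·78.2121] = 44.4490
Node 0 (S = 100): V_0 = e^(−0.09)·[0.4679·7.2945 + 0.5321·44.4490] = 24.7349

$24.73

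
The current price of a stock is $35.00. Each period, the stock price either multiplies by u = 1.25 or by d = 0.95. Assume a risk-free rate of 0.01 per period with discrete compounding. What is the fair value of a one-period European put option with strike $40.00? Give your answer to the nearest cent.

$5.35

Risk-neutral probability p = (1 + 0.01 − 0.95)/(1.25 − 0.95) = 0.0600/0.3000 = 0.2000
Terminal stock prices: S_u = 43.75, S_d = 33.25
Terminal payoffs (K − S): max(-3.75, 0) = 0, max(6.75, 0) = 6.75
Node 0 (S = 35): V_0 = 1/1.01·[0.2000·0.0000 + 0.8000·6.7500] = 5.3465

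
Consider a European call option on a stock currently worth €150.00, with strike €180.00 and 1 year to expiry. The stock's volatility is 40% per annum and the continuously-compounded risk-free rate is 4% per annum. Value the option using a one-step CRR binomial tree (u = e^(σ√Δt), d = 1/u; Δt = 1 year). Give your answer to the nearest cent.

CRR parameters: u = e^(σ√Δt) = e^(0.4·√1) = 1.4918, d = 1/u = 0.6703
Per-period rate: rΔt = 0.04·1 = 0.04, so R = e^0.04 = 1.0408
Risk-neutral probability p = (e^0.04 − 0.6703)/(1.4918 − 0.6703) = 0.3705/0.8215 = 0.4510
Terminal stock prices: S_u = 223.8, S_d = 100.5
Terminal payoffs (S − K): max(43.77, 0) = 43.77, max(-79.45, 0) = 0
Node 0 (S = 150): V_0 = e^(−0.04)·[0.4510·43.7737 + 0.5490·0.0000] = 18.9674

€18.97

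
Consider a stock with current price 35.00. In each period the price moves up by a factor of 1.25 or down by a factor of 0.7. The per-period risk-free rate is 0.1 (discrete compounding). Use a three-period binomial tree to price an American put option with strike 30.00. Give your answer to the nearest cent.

Risk-neutral probability p = (1 + 0.1 − 0.7)/(1.25 − 0.7) = 0.4000/0.5500 = 0.7273
Terminal stock prices: S_uuu = 68.36, S_uud = 38.28, S_udd = 21.44, S_ddd = 12
Terminal payoffs (K − S): max(-38.36, 0) = 0, max(-8.281, 0) = 0, max(8.563, 0) = 8.563, max(18, 0) = 18
Node uu (S = 54.69): continuation = 1/1.1·[0.7273·0.0000 + 0.2727·0.0000] = 0.0000; exercise value = 0.0000 ≤ continuation, so V_uu = 0.0000
Node ud (S = 30.62): continuation = 1/1.1·[0.7273·0.0000 + 0.2727·8.5625] = 2.1229; exercise value = 0.0000 ≤ continuation, so V_ud = 2.1229
Node dd (S = 17.15): continuation = 1/1.1·[0.7273·8.5625 + 0.2727·17.9950] = 10.1227; exercise value = 12.8500 > continuation, so V_dd = 12.8500 (exercise)
Node u (S = 43.75): continuation = 1/1.1·[0.7273·0.0000 + 0.2727·2.1229] = 0.5263; exercise value = 0.0000 ≤ continuation, so V_u = 0.5263
Node d (S = 24.5): continuation = 1/1.1·[0.7273·2.1229 + 0.2727·12.8500] = 4.5895; exercise value = 5.5000 > continuation, so V_d = 5.5000 (exercise)
Node 0 (S = 35): continuation = 1/1.1·[0.7273·0.5263 + 0.2727·5.5000] = 1.7116; exercise value = 0.0000 ≤ continuation, so V_0 = 1.7116

1.71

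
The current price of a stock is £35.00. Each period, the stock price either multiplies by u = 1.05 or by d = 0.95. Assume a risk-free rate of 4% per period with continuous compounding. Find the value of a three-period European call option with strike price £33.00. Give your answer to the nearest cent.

£5.73

Risk-neutral probability p = (e^0.04 − 0.95)/(1.05 − 0.95) = 0.0908/0.1000 = 0.9081
Terminal stock prices: S_uuu = 40.52, S_uud = 36.66, S_udd = 33.17, S_ddd = 30.01
Terminal payoffs (S − K): max(7.517, 0) = 7.517, max(3.658, 0) = 3.658, max(0.1669, 0) = 0.1669, max(-2.992, 0) = 0
Node uu (S = 38.59): V_uu = e^(−0.04)·[0.9081·7.5169 + 0.0919·3.6581] = 6.8814
Node ud (S = 34.91): V_ud = e^(−0.04)·[0.9081·3.6581 + 0.0919·0.1669] = 3.2064
Node dd (S = 31.59): V_dd = e^(−0.04)·[0.9081·0.1669 + 0.0919·0.0000] = 0.1456
Node u (S = 36.75): V_u = e^(−0.04)·[0.9081·6.8814 + 0.0919·3.2064] = 6.2872
Node d (S = 33.25): V_d = e^(−0.04)·[0.9081·3.2064 + 0.0919·0.1456] = 2.8105
Node 0 (S = 35): V_0 = e^(−0.04)·[0.9081·6.2872 + 0.0919·2.8105] = 5.7337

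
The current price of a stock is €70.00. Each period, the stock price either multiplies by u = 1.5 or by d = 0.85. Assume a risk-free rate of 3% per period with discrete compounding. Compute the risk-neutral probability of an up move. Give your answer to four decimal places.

p = 0.2769

Risk-neutral probability p = (1 + 0.03 − 0.85)/(1.5 − 0.85) = 0.1800/0.6500 = 0.2769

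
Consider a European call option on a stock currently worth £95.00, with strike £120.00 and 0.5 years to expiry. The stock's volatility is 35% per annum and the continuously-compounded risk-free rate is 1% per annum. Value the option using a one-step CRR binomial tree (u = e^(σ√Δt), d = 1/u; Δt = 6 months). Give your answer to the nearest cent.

CRR parameters: u = e^(σ√Δt) = e^(0.35·√0.5) = 1.2808, d = 1/u = 0.7808
Per-period rate: rΔt = 0.01·0.5 = 0.005, so R = e^0.005 = 1.0050
Risk-neutral probability p = (e^0.005 − 0.7808)/(1.2808 − 0.7808) = 0.2243/0.5000 = 0.4485
Terminal stock prices: S_u = 121.7, S_d = 74.17
Terminal payoffs (S − K): max(1.676, 0) = 1.676, max(-45.83, 0) = 0
Node 0 (S = 95): V_0 = e^(−0.005)·[0.4485·1.6763 + 0.5515·0.0000] = 0.7480

£0.75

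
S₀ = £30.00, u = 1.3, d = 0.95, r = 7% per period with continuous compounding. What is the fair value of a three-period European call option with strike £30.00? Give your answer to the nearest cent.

£6.63

Risk-neutral probability p = (e^0.07 − 0.95)/(1.3 − 0.95) = 0.1225/0.3500 = 0.3500
Terminal stock prices: S_uuu = 65.91, S_uud = 48.16, S_udd = 35.2, S_ddd = 25.72
Terminal payoffs (S − K): max(35.91, 0) = 35.91, max(18.16, 0) = 18.16, max(5.197, 0) = 5.197, max(-4.279, 0) = 0
Node uu (S = 50.7): V_uu = e^(−0.07)·[0.3500·35.9100 + 0.6500·18.1650] = 22.7282
Node ud (S = 37.05): V_ud = e^(−0.07)·[0.3500·18.1650 + 0.6500·5.1975] = 9.0782
Node dd (S = 27.07): V_dd = e^(−0.07)·[0.3500·5.1975 + 0.6500·0.0000] = 1.6963
Node u (S = 39): V_u = e^(−0.07)·[0.3500·22.7282 + 0.6500·9.0782] = 12.9193
Node d (S = 28.5): V_d = e^(−0.07)·[0.3500·9.0782 + 0.6500·1.6963] = 3.9907
Node 0 (S = 30): V_0 = e^(−0.07)·[0.3500·12.9193 + 0.6500·3.9907] = 6.6348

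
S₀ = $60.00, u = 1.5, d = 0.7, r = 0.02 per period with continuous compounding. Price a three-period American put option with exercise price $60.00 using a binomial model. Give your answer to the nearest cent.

Risk-neutral probability p = (e^0.02 − 0.7)/(1.5 − 0.7) = 0.3202/0.8000 = 0.4003
Terminal stock prices: S_uuu = 202.5, S_uud = 94.5, S_udd = 44.1, S_ddd = 20.58
Terminal payoffs (K − S): max(-142.5, 0) = 0, max(-34.5, 0) = 0, max(15.9, 0) = 15.9, max(39.42, 0) = 39.42
Node uu (S = 135): continuation = e^(−0.02)·[0.4003·0.0000 + 0.5997·0.0000] = 0.0000; exercise value = 0.0000 ≤ continuation, so V_uu = 0.0000
Node ud (S = 63): continuation = e^(−0.02)·[0.4003·0.0000 + 0.5997·15.9000] = 9.3472; exercise value = 0.0000 ≤ continuation, so V_ud = 9.3472
Node dd (S = 29.4): continuation = e^(−0.02)·[0.4003·15.9000 + 0.5997·39.4200] = 29.4119; exercise value = 30.6000 > continuation, so V_dd = 30.6000 (exercise)
Node u (S = 90): continuation = e^(−0.02)·[0.4003·0.0000 + 0.5997·9.3472] = 5.4949; exercise value = 0.0000 ≤ continuation, so V_u = 5.4949
Node d (S = 42): continuation = e^(−0.02)·[0.4003·9.3472 + 0.5997·30.6000] = 21.6560; exercise value = 18.0000 ≤ continuation, so V_d = 21.6560
Node 0 (S = 60): continuation = e^(−0.02)·[0.4003·5.4949 + 0.5997·21.6560] = 14.8868; exercise value = 0.0000 ≤ continuation, so V_0 = 14.8868

$14.89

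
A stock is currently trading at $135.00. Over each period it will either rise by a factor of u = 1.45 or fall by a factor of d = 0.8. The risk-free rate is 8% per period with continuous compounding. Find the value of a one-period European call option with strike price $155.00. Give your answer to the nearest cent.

$16.39

Risk-neutral probability p = (e^0.08 − 0.8)/(1.45 − 0.8) = 0.2833/0.6500 = 0.4358
Terminal stock prices: S_u = 195.8, S_d = 108
Terminal payoffs (S − K): max(40.75, 0) = 40.75, max(-47, 0) = 0
Node 0 (S = 135): V_0 = e^(−0.08)·[0.4358·40.7500 + 0.5642·0.0000] = 16.3945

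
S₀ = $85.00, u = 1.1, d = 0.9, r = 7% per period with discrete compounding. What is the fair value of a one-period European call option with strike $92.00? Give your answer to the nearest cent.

Risk-neutral probability p = (1 + 0.07 − 0.9)/(1.1 − 0.9) = 0.1700/0.2000 = 0.8500
Terminal stock prices: S_u = 93.5, S_d = 76.5
Terminal payoffs (S − K): max(1.5, 0) = 1.5, max(-15.5, 0) = 0
Node 0 (S = 85): V_0 = 1/1.07·[0.8500·1.5000 + 0.1500·0.0000] = 1.1916

$1.19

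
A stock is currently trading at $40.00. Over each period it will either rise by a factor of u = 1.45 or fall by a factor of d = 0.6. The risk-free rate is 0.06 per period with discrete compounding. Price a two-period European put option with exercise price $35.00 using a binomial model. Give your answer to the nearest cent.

$3.95

Risk-neutral probability p = (1 + 0.06 − 0.6)/(1.45 − 0.6) = 0.4600/0.8500 = 0.5412
Terminal stock prices: S_uu = 84.1, S_ud = 34.8, S_dd = 14.4
Terminal payoffs (K − S): max(-49.1, 0) = 0, max(0.2, 0) = 0.2, max(20.6, 0) = 20.6
Node u (S = 58): V_u = 1/1.06·[0.5412·0.0000 + 0.4588·0.2000] = 0.0866
Node d (S = 24): V_d = 1/1.06·[0.5412·0.2000 + 0.4588·20.6000] = 9.0189
Node 0 (S = 40): V_0 = 1/1.06·[0.5412·0.0866 + 0.4588·9.0189] = 3.9480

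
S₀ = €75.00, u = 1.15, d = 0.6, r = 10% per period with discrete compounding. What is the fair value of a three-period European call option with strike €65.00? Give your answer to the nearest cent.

Risk-neutral probability p = (1 + 0.1 − 0.6)/(1.15 − 0.6) = 0.5000/0.5500 = 0.9091
Terminal stock prices: S_uuu = 114.1, S_uud = 59.51, S_udd = 31.05, S_ddd = 16.2
Terminal payoffs (S − K): max(49.07, 0) = 49.07, max(-5.488, 0) = 0, max(-33.95, 0) = 0, max(-48.8, 0) = 0
Node uu (S = 99.19): V_uu = 1/1.1·[0.9091·49.0656 + 0.0909·0.0000] = 40.5501
Node ud (S = 51.75): V_ud = 1/1.1·[0.9091·0.0000 + 0.0909·0.0000] = 0.0000
Node dd (S = 27): V_dd = 1/1.1·[0.9091·0.0000 + 0.0909·0.0000] = 0.0000
Node u (S = 86.25): V_u = 1/1.1·[0.9091·40.5501 + 0.0909·0.0000] = 33.5125
Node d (S = 45): V_d = 1/1.1·[0.9091·0.0000 + 0.0909·0.0000] = 0.0000
Node 0 (S = 75): V_0 = 1/1.1·[0.9091·33.5125 + 0.0909·0.0000] = 27.6963

€27.70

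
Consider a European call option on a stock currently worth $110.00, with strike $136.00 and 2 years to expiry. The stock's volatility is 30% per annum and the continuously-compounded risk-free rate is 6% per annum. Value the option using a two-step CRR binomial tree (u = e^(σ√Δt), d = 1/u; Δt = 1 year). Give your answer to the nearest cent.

CRR parameters: u = e^(σ√Δt) = e^(0.3·√1) = 1.3499, d = 1/u = 0.7408
Per-period rate: rΔt = 0.06·1 = 0.06, so R = e^0.06 = 1.0618
Risk-neutral probability p = (e^0.06 − 0.7408)/(1.3499 − 0.7408) = 0.3210/0.6090 = 0.5271
Terminal stock prices: S_uu = 200.4, S_ud = 110, S_dd = 60.37
Terminal payoffs (S − K): max(64.43, 0) = 64.43, max(-26, 0) = 0, max(-75.63, 0) = 0
Node u (S = 148.5): V_u = e^(−0.06)·[0.5271·64.4331 + 0.4729·0.0000] = 31.9841
Node d (S = 81.49): V_d = e^(−0.06)·[0.5271·0.0000 + 0.4729·0.0000] = 0.0000
Node 0 (S = 110): V_0 = e^(−0.06)·[0.5271·31.9841 + 0.4729·0.0000] = 15.8767

$15.88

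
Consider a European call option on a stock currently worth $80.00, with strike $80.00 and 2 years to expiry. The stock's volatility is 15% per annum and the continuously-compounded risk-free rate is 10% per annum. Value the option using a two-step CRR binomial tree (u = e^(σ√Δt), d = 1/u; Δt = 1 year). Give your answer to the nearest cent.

$15.10

CRR parameters: u = e^(σ√Δt) = e^(0.15·√1) = 1.1618, d = 1/u = 0.8607
Per-period rate: rΔt = 0.1·1 = 0.1, so R = e^0.1 = 1.1052
Risk-neutral probability p = (e^0.1 − 0.8607)/(1.1618 − 0.8607) = 0.2445/0.3011 = 0.8118
Terminal stock prices: S_uu = 108, S_ud = 80, S_dd = 59.27
Terminal payoffs (S − K): max(27.99, 0) = 27.99, max(0, 0) = 0, max(-20.73, 0) = 0
Node u (S = 92.95): V_u = e^(−0.1)·[0.8118·27.9887 + 0.1882·0.0000] = 20.5597
Node d (S = 68.86): V_d = e^(−0.1)·[0.8118·0.0000 + 0.1882·0.0000] = 0.0000
Node 0 (S = 80): V_0 = e^(−0.1)·[0.8118·20.5597 + 0.1882·0.0000] = 15.1026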